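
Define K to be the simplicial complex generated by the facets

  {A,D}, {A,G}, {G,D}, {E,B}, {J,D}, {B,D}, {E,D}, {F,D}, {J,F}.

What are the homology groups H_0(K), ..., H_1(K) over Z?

H_0 = Z,  H_1 = Z^3.

Order the vertices as A < B < D < E < F < G < J. Listing each simplex with vertices in this order, K has dimension 1 with simplices:

  0-simplices (7): A, B, D, E, F, G, J
  1-simplices (9): AD, AG, BD, BE, DE, DF, DG, DJ, FJ

giving chain groups C_0 ≅ Z^7, C_1 ≅ Z^9.

The boundary map ∂_1: C_1 → C_0 is given by ∂[p,q] = [q] − [p].
This gives a 7×9 integer matrix of rank 6; reducing to Smith normal form yields diagonal entries (1,1,1,1,1,1).

Reading off H_k = ker ∂_k / im ∂_{k+1}:

  H_0: rank C_0 − rank ∂_1 = 7 − 6 = 1, and the invariant factors of ∂_1 are all 1, so H_0 = Z.
  H_1: rank ker ∂_1 − rank ∂_2 = (9 − 6) − 0 = 3, and there is no ∂_2, so H_1 = Z^3.

As a check, the Euler characteristic is 7 − 9 = -2, which agrees with 1 − 3 = -2.
(K is a triangulation of a wedge of 3 circles.)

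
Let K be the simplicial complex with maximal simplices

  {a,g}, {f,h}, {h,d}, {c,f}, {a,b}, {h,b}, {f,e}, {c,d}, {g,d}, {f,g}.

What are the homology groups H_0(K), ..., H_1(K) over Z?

Fix the vertex order a < b < c < d < e < f < g < h and write every simplex with vertices in increasing order. Then dim K = 1 and the simplices of K are:

  0-simplices (8): a, b, c, d, e, f, g, h
  1-simplices (10): ab, ag, bh, cd, cf, dg, dh, ef, fg, fh

giving chain groups C_0 ≅ Z^8, C_1 ≅ Z^10.

Boundary ∂_1: C_1 → C_0 sends each edge [p,q] (with p < q) to q − p. For instance
  ∂bh = h − b.
This gives a 8×10 integer matrix of rank 7; reducing to Smith normal form yields diagonal entries (1,1,1,1,1,1,1).

Now H_k = ker ∂_k / im ∂_{k+1}, so:

  H_0: rank C_0 − rank ∂_1 = 8 − 7 = 1, and the invariant factors of ∂_1 are all 1, so H_0 ≅ Z.
  H_1: rank ker ∂_1 − rank ∂_2 = (10 − 7) − 0 = 3, and there is no ∂_2, so H_1 ≅ Z^3.

H_0 = Z,  H_1 = Z^3.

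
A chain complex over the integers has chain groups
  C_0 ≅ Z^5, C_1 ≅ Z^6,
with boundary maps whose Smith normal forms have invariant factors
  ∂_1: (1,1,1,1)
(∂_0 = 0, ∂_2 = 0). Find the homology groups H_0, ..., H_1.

H_0: b_0 = 5 − 0 − 4 = 1; torsion from ∂_1 factors > 1: none. So H_0 = Z.
H_1: b_1 = 6 − 4 − 0 = 2; torsion from ∂_2 factors > 1: none. So H_1 = Z^2.

H_0 = Z,  H_1 = Z^2.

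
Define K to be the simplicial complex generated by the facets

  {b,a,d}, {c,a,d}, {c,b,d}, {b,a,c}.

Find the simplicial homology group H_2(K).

Order the vertices as a < b < c < d. Listing each simplex with vertices in this order, K has dimension 2 with simplices:

  0-simplices (4): a, b, c, d
  1-simplices (6): ab, ac, ad, bc, bd, cd
  2-simplices (4): abc, abd, acd, bcd

giving chain groups C_0 ≅ Z^4, C_1 ≅ Z^6, C_2 ≅ Z^4.

∂_1: C_1 → C_0 maps an edge to its endpoints' difference, ∂[p,q] = q − p.
This gives a 4×6 integer matrix of rank 3; reducing to Smith normal form yields diagonal entries (1,1,1).

The boundary map ∂_2: C_2 → C_1 sends each 2-simplex [p,q,r] to [q,r] − [p,r] + [p,q]. For instance
  ∂abd = bd − ad + ab,
  ∂abc = bc − ac + ab.
As a 6×4 matrix over Z this has rank 3, with invariant factors (1,1,1).

From H_k ≅ ker(∂_k) / im(∂_{k+1}) we obtain:

  H_2: rank ker ∂_2 − rank ∂_3 = (4 − 3) − 0 = 1, and there is no ∂_3, so H_2 ≅ Z.

(K is a triangulation of the 2-sphere S^2.)

H_2 ≅ Z.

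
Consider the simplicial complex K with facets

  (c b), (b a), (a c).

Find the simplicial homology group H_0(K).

We work with the vertex ordering a < b < c. The simplices of K, each written with vertices in increasing order, are:

  0-simplices (3): a, b, c
  1-simplices (3): ab, ac, bc

Hence C_0 ≅ Z^3, C_1 ≅ Z^3.

∂_1: C_1 → C_0 sends each edge [p,q] (with p < q) to q − p. For instance
  ∂ac = c − a.
The 3×3 boundary matrix has rank 2 and Smith normal form diag(1,1).

Computing H_k = (kernel of ∂_k) / (image of ∂_{k+1}):

  H_0: rank C_0 − rank ∂_1 = 3 − 2 = 1, and the invariant factors of ∂_1 are all 1, so H_0 = Z.

(K is a triangulation of the circle S^1.)

H_0 = Z.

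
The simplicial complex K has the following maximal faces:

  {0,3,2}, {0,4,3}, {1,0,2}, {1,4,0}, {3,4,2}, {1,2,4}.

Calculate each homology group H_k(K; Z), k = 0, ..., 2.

We work with the vertex ordering 0 < 1 < 2 < 3 < 4. The simplices of K, each written with vertices in increasing order, are:

  0-simplices (5): [0], [1], [2], [3], [4]
  1-simplices (9): [0,1], [0,2], [0,3], [0,4], [1,2], [1,4], [2,3], [2,4], [3,4]
  2-simplices (6): [0,1,2], [0,1,4], [0,2,3], [0,3,4], [1,2,4], [2,3,4]

giving chain groups C_0 ≅ Z^5, C_1 ≅ Z^9, C_2 ≅ Z^6.

∂_1: C_1 → C_0 maps an edge to its endpoints' difference, ∂[p,q] = q − p. For instance
  ∂[0,1] = [1] − [0].
As a 5×9 matrix over Z this has rank 4, with invariant factors (1,1,1,1).

The boundary map ∂_2: C_2 → C_1 maps a triangle to the signed sum of its edges. For instance
  ∂[0,1,2] = [1,2] − [0,2] + [0,1],
  ∂[0,3,4] = [3,4] − [0,4] + [0,3].
The resulting 9×6 matrix has rank 5, and its Smith normal form has invariant factors (1,1,1,1,1).

Now H_k = ker ∂_k / im ∂_{k+1}, so:

  H_0: rank C_0 − rank ∂_1 = 5 − 4 = 1, and the invariant factors of ∂_1 are all 1, so H_0 = Z.
  H_1: rank ker ∂_1 − rank ∂_2 = (9 − 4) − 5 = 0, and the invariant factors of ∂_2 are all 1, so H_1 = 0.
  H_2: rank ker ∂_2 − rank ∂_3 = (6 − 5) − 0 = 1, and there is no ∂_3, so H_2 = Z.

(K is a triangulation of the 2-sphere S^2.)

H_0 ≅ Z,  H_1 = 0,  H_2 ≅ Z.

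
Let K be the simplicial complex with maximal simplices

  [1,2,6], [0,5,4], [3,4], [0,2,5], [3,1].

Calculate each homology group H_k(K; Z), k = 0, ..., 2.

Order the vertices as 0 < 1 < 2 < 3 < 4 < 5 < 6. Listing each simplex with vertices in this order, K has dimension 2 with simplices:

  0-simplices (7): [0], [1], [2], [3], [4], [5], [6]
  1-simplices (10): [0,2], [0,4], [0,5], [1,2], [1,3], [1,6], [2,5], [2,6], [3,4], [4,5]
  2-simplices (3): [0,2,5], [0,4,5], [1,2,6]

Hence C_0 ≅ Z^7, C_1 ≅ Z^10, C_2 ≅ Z^3.

∂_1: C_1 → C_0 sends each edge [p,q] (with p < q) to q − p.
This gives a 7×10 integer matrix of rank 6; reducing to Smith normal form yields diagonal entries (1,1,1,1,1,1).

The boundary map ∂_2: C_2 → C_1 sends each 2-simplex [p,q,r] to [q,r] − [p,r] + [p,q]. For instance
  ∂[1,2,6] = [2,6] − [1,6] + [1,2],
  ∂[0,2,5] = [2,5] − [0,5] + [0,2].
This gives a 10×3 integer matrix of rank 3; reducing to Smith normal form yields diagonal entries (1,1,1).

Now H_k = ker ∂_k / im ∂_{k+1}, so:

  H_0: rank C_0 − rank ∂_1 = 7 − 6 = 1, and the invariant factors of ∂_1 are all 1, so H_0 ≅ Z.
  H_1: rank ker ∂_1 − rank ∂_2 = (10 − 6) − 3 = 1, and the invariant factors of ∂_2 are all 1, so H_1 ≅ Z.
  H_2: rank ker ∂_2 − rank ∂_3 = (3 − 3) − 0 = 0, and there is no ∂_3, so H_2 ≅ 0.

As a check, the Euler characteristic is 7 − 10 + 3 = 0, which agrees with 1 − 1 + 0 = 0.

H_0 ≅ Z,  H_1 ≅ Z,  H_2 = 0.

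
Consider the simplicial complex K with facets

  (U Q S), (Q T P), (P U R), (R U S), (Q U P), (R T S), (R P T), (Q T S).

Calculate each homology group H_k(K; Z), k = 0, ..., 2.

H_0 ≅ Z,  H_1 = 0,  H_2 ≅ Z.

Fix the vertex order P < Q < R < S < T < U and write every simplex with vertices in increasing order. Then dim K = 2 and the simplices of K are:

  0-simplices (6): P, Q, R, S, T, U
  1-simplices (12): PQ, PR, PT, PU, QS, QT, QU, RS, RT, RU, ST, SU
  2-simplices (8): PQT, PQU, PRT, PRU, QST, QSU, RST, RSU

giving chain groups C_0 ≅ Z^6, C_1 ≅ Z^12, C_2 ≅ Z^8.

Boundary ∂_1: C_1 → C_0 sends each edge [p,q] (with p < q) to q − p.
The 6×12 boundary matrix has rank 5 and Smith normal form diag(1,1,1,1,1).

Boundary ∂_2: C_2 → C_1 acts by ∂[p,q,r] = [q,r] − [p,r] + [p,q]. For instance
  ∂PRU = RU − PU + PR,
  ∂QSU = SU − QU + QS.
The 12×8 boundary matrix has rank 7 and Smith normal form diag(1,1,1,1,1,1,1).

Now H_k = ker ∂_k / im ∂_{k+1}, so:

  H_0: rank C_0 − rank ∂_1 = 6 − 5 = 1, and the invariant factors of ∂_1 are all 1, so H_0 = Z.
  H_1: rank ker ∂_1 − rank ∂_2 = (12 − 5) − 7 = 0, and the invariant factors of ∂_2 are all 1, so H_1 = 0.
  H_2: rank ker ∂_2 − rank ∂_3 = (8 − 7) − 0 = 1, and there is no ∂_3, so H_2 = Z.

As a check, the Euler characteristic is 6 − 12 + 8 = 2, which agrees with 1 − 0 + 1 = 2.
(K is a triangulation of the 2-sphere S^2.)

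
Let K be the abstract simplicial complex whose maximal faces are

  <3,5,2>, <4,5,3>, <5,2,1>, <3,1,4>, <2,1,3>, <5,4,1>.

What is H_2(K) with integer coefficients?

H_2 ≅ Z.

We work with the vertex ordering 1 < 2 < 3 < 4 < 5. The simplices of K, each written with vertices in increasing order, are:

  0-simplices (5): [1], [2], [3], [4], [5]
  1-simplices (9): [1,2], [1,3], [1,4], [1,5], [2,3], [2,5], [3,4], [3,5], [4,5]
  2-simplices (6): [1,2,3], [1,2,5], [1,3,4], [1,4,5], [2,3,5], [3,4,5]

Hence C_0 ≅ Z^5, C_1 ≅ Z^9, C_2 ≅ Z^6.

The boundary map ∂_1: C_1 → C_0 maps an edge to its endpoints' difference, ∂[p,q] = q − p. For instance
  ∂[3,5] = [5] − [3].
The resulting 5×9 matrix has rank 4, and its Smith normal form has invariant factors (1,1,1,1).

Boundary ∂_2: C_2 → C_1 acts by ∂[p,q,r] = [q,r] − [p,r] + [p,q]. For instance
  ∂[3,4,5] = [4,5] − [3,5] + [3,4],
  ∂[1,3,4] = [3,4] − [1,4] + [1,3].
The resulting 9×6 matrix has rank 5, and its Smith normal form has invariant factors (1,1,1,1,1).

From H_k ≅ ker(∂_k) / im(∂_{k+1}) we obtain:

  H_2: rank ker ∂_2 − rank ∂_3 = (6 − 5) − 0 = 1, and there is no ∂_3, so H_2 = Z.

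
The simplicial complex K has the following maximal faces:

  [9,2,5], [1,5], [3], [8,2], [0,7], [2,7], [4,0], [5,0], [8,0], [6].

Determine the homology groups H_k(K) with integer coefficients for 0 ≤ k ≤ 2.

H_0 ≅ Z^3,  H_1 ≅ Z^2,  H_2 = 0.

Take the total order 0 < 1 < 2 < 3 < 4 < 5 < 6 < 7 < 8 < 9 on the vertex set. Then K (dimension 2) consists of the simplices:

  0-simplices (10): [0], [1], [2], [3], [4], [5], [6], [7], [8], [9]
  1-simplices (10): [0,4], [0,5], [0,7], [0,8], [1,5], [2,5], [2,7], [2,8], [2,9], [5,9]
  2-simplices (1): [2,5,9]

so the chain groups are C_0 ≅ Z^10, C_1 ≅ Z^10, C_2 ≅ Z^1.

∂_1: C_1 → C_0 is given by ∂[p,q] = [q] − [p].
The 10×10 boundary matrix has rank 7 and Smith normal form diag(1,1,1,1,1,1,1).

The boundary map ∂_2: C_2 → C_1 sends each 2-simplex [p,q,r] to [q,r] − [p,r] + [p,q]. For instance
  ∂[2,5,9] = [5,9] − [2,9] + [2,5].
As a 10×1 matrix over Z this has rank 1, with invariant factors (1).

From H_k ≅ ker(∂_k) / im(∂_{k+1}) we obtain:

  H_0: rank C_0 − rank ∂_1 = 10 − 7 = 3, and the invariant factors of ∂_1 are all 1, so H_0 ≅ Z^3.
  H_1: rank ker ∂_1 − rank ∂_2 = (10 − 7) − 1 = 2, and the invariant factors of ∂_2 are all 1, so H_1 ≅ Z^2.
  H_2: rank ker ∂_2 − rank ∂_3 = (1 − 1) − 0 = 0, and there is no ∂_3, so H_2 ≅ 0.

As a check, the Euler characteristic is 10 − 10 + 1 = 1, which agrees with 3 − 2 + 0 = 1.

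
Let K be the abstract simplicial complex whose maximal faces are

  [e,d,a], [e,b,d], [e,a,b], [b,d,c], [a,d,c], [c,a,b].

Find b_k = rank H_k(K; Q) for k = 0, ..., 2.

Take the total order a < b < c < d < e on the vertex set. Then K (dimension 2) consists of the simplices:

  0-simplices (5): a, b, c, d, e
  1-simplices (9): ab, ac, ad, ae, bc, bd, be, cd, de
  2-simplices (6): abc, abe, acd, ade, bcd, bde

giving chain groups C_0 ≅ Z^5, C_1 ≅ Z^9, C_2 ≅ Z^6.

Boundary ∂_1: C_1 → C_0 sends each edge [p,q] (with p < q) to q − p. For instance
  ∂cd = d − c.
This gives a 5×9 integer matrix of rank 4; reducing to Smith normal form yields diagonal entries (1,1,1,1).

The boundary map ∂_2: C_2 → C_1 acts by ∂[p,q,r] = [q,r] − [p,r] + [p,q]. For instance
  ∂abc = bc − ac + ab,
  ∂bde = de − be + bd.
This gives a 9×6 integer matrix of rank 5; reducing to Smith normal form yields diagonal entries (1,1,1,1,1).

From H_k ≅ ker(∂_k) / im(∂_{k+1}) we obtain:

  H_0: rank C_0 − rank ∂_1 = 5 − 4 = 1, and the invariant factors of ∂_1 are all 1, so H_0 ≅ Z.
  H_1: rank ker ∂_1 − rank ∂_2 = (9 − 4) − 5 = 0, and the invariant factors of ∂_2 are all 1, so H_1 ≅ 0.
  H_2: rank ker ∂_2 − rank ∂_3 = (6 − 5) − 0 = 1, and there is no ∂_3, so H_2 ≅ Z.

Hence the Betti numbers are b_0 = 1, b_1 = 0, b_2 = 1.

b_0 = 1, b_1 = 0, b_2 = 1.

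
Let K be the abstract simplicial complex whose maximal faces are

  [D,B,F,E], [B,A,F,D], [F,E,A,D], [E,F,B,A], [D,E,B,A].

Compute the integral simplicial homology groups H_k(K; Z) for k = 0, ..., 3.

Take the total order A < B < D < E < F on the vertex set. Then K (dimension 3) consists of the simplices:

  0-simplices (5): A, B, D, E, F
  1-simplices (10): AB, AD, AE, AF, BD, BE, BF, DE, DF, EF
  2-simplices (10): ABD, ABE, ABF, ADE, ADF, AEF, BDE, BDF, BEF, DEF
  3-simplices (5): ABDE, ABDF, ABEF, ADEF, BDEF

giving chain groups C_0 ≅ Z^5, C_1 ≅ Z^10, C_2 ≅ Z^10, C_3 ≅ Z^5.

The boundary map ∂_1: C_1 → C_0 sends each edge [p,q] (with p < q) to q − p. For instance
  ∂AB = B − A.
This gives a 5×10 integer matrix of rank 4; reducing to Smith normal form yields diagonal entries (1,1,1,1).

∂_2: C_2 → C_1 maps a triangle to the signed sum of its edges. For instance
  ∂BDE = DE − BE + BD,
  ∂ABE = BE − AE + AB.
This gives a 10×10 integer matrix of rank 6; reducing to Smith normal form yields diagonal entries (1,1,1,1,1,1).

The boundary map ∂_3: C_3 → C_2 sends each 3-simplex σ to the alternating sum Σ_i (−1)^i (σ with its i-th vertex removed). For instance
  ∂ABEF = BEF − AEF + ABF − ABE,
  ∂BDEF = DEF − BEF + BDF − BDE.
As a 10×5 matrix over Z this has rank 4, with invariant factors (1,1,1,1).

Now H_k = ker ∂_k / im ∂_{k+1}, so:

  H_0: rank C_0 − rank ∂_1 = 5 − 4 = 1, and the invariant factors of ∂_1 are all 1, so H_0 ≅ Z.
  H_1: rank ker ∂_1 − rank ∂_2 = (10 − 4) − 6 = 0, and the invariant factors of ∂_2 are all 1, so H_1 ≅ 0.
  H_2: rank ker ∂_2 − rank ∂_3 = (10 − 6) − 4 = 0, and the invariant factors of ∂_3 are all 1, so H_2 ≅ 0.
  H_3: rank ker ∂_3 − rank ∂_4 = (5 − 4) − 0 = 1, and there is no ∂_4, so H_3 ≅ Z.

As a check, the Euler characteristic is 5 − 10 + 10 − 5 = 0, which agrees with 1 − 0 + 0 − 1 = 0.

H_0 ≅ Z,  H_1 = 0,  H_2 = 0,  H_3 ≅ Z.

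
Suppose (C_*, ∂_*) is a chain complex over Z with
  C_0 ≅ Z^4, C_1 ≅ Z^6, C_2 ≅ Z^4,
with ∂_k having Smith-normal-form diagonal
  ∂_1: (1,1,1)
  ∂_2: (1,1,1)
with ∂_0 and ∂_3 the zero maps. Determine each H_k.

H_0: b_0 = 4 − 0 − 3 = 1; torsion from ∂_1 factors > 1: none. So H_0 = Z.
H_1: b_1 = 6 − 3 − 3 = 0; torsion from ∂_2 factors > 1: none. So H_1 = 0.
H_2: b_2 = 4 − 3 − 0 = 1; torsion from ∂_3 factors > 1: none. So H_2 = Z.

H_0 = Z,  H_1 = 0,  H_2 = Z.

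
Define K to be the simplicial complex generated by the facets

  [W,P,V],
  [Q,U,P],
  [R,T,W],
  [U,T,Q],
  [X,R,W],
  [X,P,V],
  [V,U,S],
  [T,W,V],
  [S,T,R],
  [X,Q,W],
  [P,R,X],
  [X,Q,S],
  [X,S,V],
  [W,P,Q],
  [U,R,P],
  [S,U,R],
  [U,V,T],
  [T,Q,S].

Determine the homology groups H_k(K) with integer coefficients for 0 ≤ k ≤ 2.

Fix the vertex order P < Q < R < S < T < U < V < W < X and write every simplex with vertices in increasing order. Then dim K = 2 and the simplices of K are:

  0-simplices (9): P, Q, R, S, T, U, V, W, X
  1-simplices (27): PQ, PR, PU, PV, PW, PX, QS, QT, QU, QW, QX, RS, RT, RU, RW, RX, ST, SU, SV, SX, TU, TV, TW, UV, VW, VX, WX
  2-simplices (18): PQU, PQW, PRU, PRX, PVW, PVX, QST, QSX, QTU, QWX, RST, RSU, RTW, RWX, SUV, SVX, TUV, TVW

so the chain groups are C_0 ≅ Z^9, C_1 ≅ Z^27, C_2 ≅ Z^18.

∂_1: C_1 → C_0 maps an edge to its endpoints' difference, ∂[p,q] = q − p.
As a 9×27 matrix over Z this has rank 8, with invariant factors (1,1,1,1,1,1,1,1).

∂_2: C_2 → C_1 acts by ∂[p,q,r] = [q,r] − [p,r] + [p,q]. For instance
  ∂QWX = WX − QX + QW,
  ∂PQU = QU − PU + PQ.
The 27×18 boundary matrix has rank 18 and Smith normal form diag(1,1,1,1,1,1,1,1,1,1,1,1,1,1,1,1,1,2).

Now H_k = ker ∂_k / im ∂_{k+1}, so:

  H_0: rank C_0 − rank ∂_1 = 9 − 8 = 1, and the invariant factors of ∂_1 are all 1, so H_0 = Z.
  H_1: rank ker ∂_1 − rank ∂_2 = (27 − 8) − 18 = 1, and ∂_2 has invariant factor 2 > 1, so H_1 = Z ⊕ Z/2Z.
  H_2: rank ker ∂_2 − rank ∂_3 = (18 − 18) − 0 = 0, and there is no ∂_3, so H_2 = 0.

(K is a triangulation of the Klein bottle.)

H_0 = Z,  H_1 = Z ⊕ Z/2Z,  H_2 = 0.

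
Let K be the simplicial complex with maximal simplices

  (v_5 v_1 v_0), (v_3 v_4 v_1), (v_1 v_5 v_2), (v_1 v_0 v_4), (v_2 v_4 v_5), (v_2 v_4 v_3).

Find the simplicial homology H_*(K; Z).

H_0 = Z,  H_1 = Z,  H_2 = 0.

Fix the vertex order v_0 < v_1 < v_2 < v_3 < v_4 < v_5 and write every simplex with vertices in increasing order. Then dim K = 2 and the simplices of K are:

  0-simplices (6): [v_0], [v_1], [v_2], [v_3], [v_4], [v_5]
  1-simplices (12): [v_0,v_1], [v_0,v_4], [v_0,v_5], [v_1,v_2], [v_1,v_3], [v_1,v_4], [v_1,v_5], [v_2,v_3], [v_2,v_4], [v_2,v_5], [v_3,v_4], [v_4,v_5]
  2-simplices (6): [v_0,v_1,v_4], [v_0,v_1,v_5], [v_1,v_2,v_5], [v_1,v_3,v_4], [v_2,v_3,v_4], [v_2,v_4,v_5]

giving chain groups C_0 ≅ Z^6, C_1 ≅ Z^12, C_2 ≅ Z^6.

∂_1: C_1 → C_0 is given by ∂[p,q] = [q] − [p]. For instance
  ∂[v_2,v_5] = [v_5] − [v_2].
This gives a 6×12 integer matrix of rank 5; reducing to Smith normal form yields diagonal entries (1,1,1,1,1).

The boundary map ∂_2: C_2 → C_1 sends each 2-simplex [p,q,r] to [q,r] − [p,r] + [p,q]. For instance
  ∂[v_0,v_1,v_4] = [v_1,v_4] − [v_0,v_4] + [v_0,v_1],
  ∂[v_2,v_3,v_4] = [v_3,v_4] − [v_2,v_4] + [v_2,v_3].
The 12×6 boundary matrix has rank 6 and Smith normal form diag(1,1,1,1,1,1).

From H_k ≅ ker(∂_k) / im(∂_{k+1}) we obtain:

  H_0: rank C_0 − rank ∂_1 = 6 − 5 = 1, and the invariant factors of ∂_1 are all 1, so H_0 ≅ Z.
  H_1: rank ker ∂_1 − rank ∂_2 = (12 − 5) − 6 = 1, and the invariant factors of ∂_2 are all 1, so H_1 ≅ Z.
  H_2: rank ker ∂_2 − rank ∂_3 = (6 − 6) − 0 = 0, and there is no ∂_3, so H_2 ≅ 0.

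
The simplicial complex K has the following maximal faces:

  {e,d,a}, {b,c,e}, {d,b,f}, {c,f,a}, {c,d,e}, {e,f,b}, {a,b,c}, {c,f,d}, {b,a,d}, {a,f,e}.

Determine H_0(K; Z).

Order the vertices as a < b < c < d < e < f. Listing each simplex with vertices in this order, K has dimension 2 with simplices:

  0-simplices (6): a, b, c, d, e, f
  1-simplices (15): ab, ac, ad, ae, af, bc, bd, be, bf, cd, ce, cf, de, df, ef
  2-simplices (10): abc, abd, acf, ade, aef, bce, bdf, bef, cde, cdf

so the chain groups are C_0 ≅ Z^6, C_1 ≅ Z^15, C_2 ≅ Z^10.

∂_1: C_1 → C_0 maps an edge to its endpoints' difference, ∂[p,q] = q − p. For instance
  ∂ef = f − e.
As a 6×15 matrix over Z this has rank 5, with invariant factors (1,1,1,1,1).

The boundary map ∂_2: C_2 → C_1 acts by ∂[p,q,r] = [q,r] − [p,r] + [p,q]. For instance
  ∂bef = ef − bf + be,
  ∂acf = cf − af + ac.
As a 15×10 matrix over Z this has rank 10, with invariant factors (1,1,1,1,1,1,1,1,1,2).

Reading off H_k = ker ∂_k / im ∂_{k+1}:

  H_0: rank C_0 − rank ∂_1 = 6 − 5 = 1, and the invariant factors of ∂_1 are all 1, so H_0 = Z.

H_0 = Z.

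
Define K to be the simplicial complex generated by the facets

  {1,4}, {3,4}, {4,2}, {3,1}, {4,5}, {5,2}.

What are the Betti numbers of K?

Fix the vertex order 1 < 2 < 3 < 4 < 5 and write every simplex with vertices in increasing order. Then dim K = 1 and the simplices of K are:

  0-simplices (5): [1], [2], [3], [4], [5]
  1-simplices (6): [1,3], [1,4], [2,4], [2,5], [3,4], [4,5]

so the chain groups are C_0 ≅ Z^5, C_1 ≅ Z^6.

∂_1: C_1 → C_0 maps an edge to its endpoints' difference, ∂[p,q] = q − p. For instance
  ∂[4,5] = [5] − [4].
This gives a 5×6 integer matrix of rank 4; reducing to Smith normal form yields diagonal entries (1,1,1,1).

Computing H_k = (kernel of ∂_k) / (image of ∂_{k+1}):

  H_0: rank C_0 − rank ∂_1 = 5 − 4 = 1, and the invariant factors of ∂_1 are all 1, so H_0 ≅ Z.
  H_1: rank ker ∂_1 − rank ∂_2 = (6 − 4) − 0 = 2, and there is no ∂_2, so H_1 ≅ Z^2.

Hence the Betti numbers are b_0 = 1, b_1 = 2.

b_0 = 1, b_1 = 2.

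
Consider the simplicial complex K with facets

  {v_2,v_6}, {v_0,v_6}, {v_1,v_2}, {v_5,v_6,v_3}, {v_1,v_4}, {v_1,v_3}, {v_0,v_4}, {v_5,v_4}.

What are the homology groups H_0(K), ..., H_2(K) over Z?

Fix the vertex order v_0 < v_1 < v_2 < v_3 < v_4 < v_5 < v_6 and write every simplex with vertices in increasing order. Then dim K = 2 and the simplices of K are:

  0-simplices (7): [v_0], [v_1], [v_2], [v_3], [v_4], [v_5], [v_6]
  1-simplices (10): [v_0,v_4], [v_0,v_6], [v_1,v_2], [v_1,v_3], [v_1,v_4], [v_2,v_6], [v_3,v_5], [v_3,v_6], [v_4,v_5], [v_5,v_6]
  2-simplices (1): [v_3,v_5,v_6]

so the chain groups are C_0 ≅ Z^7, C_1 ≅ Z^10, C_2 ≅ Z^1.

Boundary ∂_1: C_1 → C_0 is given by ∂[p,q] = [q] − [p]. For instance
  ∂[v_1,v_4] = [v_4] − [v_1].
As a 7×10 matrix over Z this has rank 6, with invariant factors (1,1,1,1,1,1).

Boundary ∂_2: C_2 → C_1 sends each 2-simplex [p,q,r] to [q,r] − [p,r] + [p,q]. For instance
  ∂[v_3,v_5,v_6] = [v_5,v_6] − [v_3,v_6] + [v_3,v_5].
The 10×1 boundary matrix has rank 1 and Smith normal form diag(1).

Computing H_k = (kernel of ∂_k) / (image of ∂_{k+1}):

  H_0: rank C_0 − rank ∂_1 = 7 − 6 = 1, and the invariant factors of ∂_1 are all 1, so H_0 = Z.
  H_1: rank ker ∂_1 − rank ∂_2 = (10 − 6) − 1 = 3, and the invariant factors of ∂_2 are all 1, so H_1 = Z^3.
  H_2: rank ker ∂_2 − rank ∂_3 = (1 − 1) − 0 = 0, and there is no ∂_3, so H_2 = 0.

As a check, the Euler characteristic is 7 − 10 + 1 = -2, which agrees with 1 − 3 + 0 = -2.

H_0 = Z,  H_1 = Z^3,  H_2 = 0.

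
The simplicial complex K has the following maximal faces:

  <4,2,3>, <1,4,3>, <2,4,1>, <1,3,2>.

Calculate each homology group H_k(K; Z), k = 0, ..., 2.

We work with the vertex ordering 1 < 2 < 3 < 4. The simplices of K, each written with vertices in increasing order, are:

  0-simplices (4): [1], [2], [3], [4]
  1-simplices (6): [1,2], [1,3], [1,4], [2,3], [2,4], [3,4]
  2-simplices (4): [1,2,3], [1,2,4], [1,3,4], [2,3,4]

Hence C_0 ≅ Z^4, C_1 ≅ Z^6, C_2 ≅ Z^4.

∂_1: C_1 → C_0 sends each edge [p,q] (with p < q) to q − p. For instance
  ∂[2,3] = [3] − [2].
The 4×6 boundary matrix has rank 3 and Smith normal form diag(1,1,1).

The boundary map ∂_2: C_2 → C_1 maps a triangle to the signed sum of its edges. For instance
  ∂[1,2,4] = [2,4] − [1,4] + [1,2],
  ∂[1,2,3] = [2,3] − [1,3] + [1,2].
The resulting 6×4 matrix has rank 3, and its Smith normal form has invariant factors (1,1,1).

From H_k ≅ ker(∂_k) / im(∂_{k+1}) we obtain:

  H_0: rank C_0 − rank ∂_1 = 4 − 3 = 1, and the invariant factors of ∂_1 are all 1, so H_0 = Z.
  H_1: rank ker ∂_1 − rank ∂_2 = (6 − 3) − 3 = 0, and the invariant factors of ∂_2 are all 1, so H_1 = 0.
  H_2: rank ker ∂_2 − rank ∂_3 = (4 − 3) − 0 = 1, and there is no ∂_3, so H_2 = Z.

As a check, the Euler characteristic is 4 − 6 + 4 = 2, which agrees with 1 − 0 + 1 = 2.

H_0 ≅ Z,  H_1 = 0,  H_2 ≅ Z.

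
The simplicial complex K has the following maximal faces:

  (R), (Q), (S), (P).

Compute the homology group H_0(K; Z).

H_0 ≅ Z^4.

Take the total order P < Q < R < S on the vertex set. Then K (dimension 0) consists of the simplices:

  0-simplices (4): P, Q, R, S

so the chain groups are C_0 ≅ Z^4.

From H_k ≅ ker(∂_k) / im(∂_{k+1}) we obtain:

  H_0: rank C_0 − rank ∂_1 = 4 − 0 = 4, and there is no ∂_1, so H_0 ≅ Z^4.

(K is a triangulation of a set of 4 points.)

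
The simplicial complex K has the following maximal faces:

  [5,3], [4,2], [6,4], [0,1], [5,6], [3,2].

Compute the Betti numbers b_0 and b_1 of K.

b_0 = 2, b_1 = 1.

We work with the vertex ordering 0 < 1 < 2 < 3 < 4 < 5 < 6. The simplices of K, each written with vertices in increasing order, are:

  0-simplices (7): [0], [1], [2], [3], [4], [5], [6]
  1-simplices (6): [0,1], [2,3], [2,4], [3,5], [4,6], [5,6]

giving chain groups C_0 ≅ Z^7, C_1 ≅ Z^6.

Boundary ∂_1: C_1 → C_0 maps an edge to its endpoints' difference, ∂[p,q] = q − p.
The 7×6 boundary matrix has rank 5 and Smith normal form diag(1,1,1,1,1).

Now H_k = ker ∂_k / im ∂_{k+1}, so:

  H_0: rank C_0 − rank ∂_1 = 7 − 5 = 2, and the invariant factors of ∂_1 are all 1, so H_0 = Z^2.
  H_1: rank ker ∂_1 − rank ∂_2 = (6 − 5) − 0 = 1, and there is no ∂_2, so H_1 = Z.

As a check, the Euler characteristic is 7 − 6 = 1, which agrees with 2 − 1 = 1.

Hence the Betti numbers are b_0 = 2, b_1 = 1.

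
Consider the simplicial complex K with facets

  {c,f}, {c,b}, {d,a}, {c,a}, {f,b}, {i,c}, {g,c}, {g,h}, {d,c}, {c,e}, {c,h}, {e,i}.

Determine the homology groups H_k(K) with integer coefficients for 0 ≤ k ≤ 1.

Take the total order a < b < c < d < e < f < g < h < i on the vertex set. Then K (dimension 1) consists of the simplices:

  0-simplices (9): a, b, c, d, e, f, g, h, i
  1-simplices (12): ac, ad, bc, bf, cd, ce, cf, cg, ch, ci, ei, gh

so the chain groups are C_0 ≅ Z^9, C_1 ≅ Z^12.

Boundary ∂_1: C_1 → C_0 is given by ∂[p,q] = [q] − [p].
The 9×12 boundary matrix has rank 8 and Smith normal form diag(1,1,1,1,1,1,1,1).

Reading off H_k = ker ∂_k / im ∂_{k+1}:

  H_0: rank C_0 − rank ∂_1 = 9 − 8 = 1, and the invariant factors of ∂_1 are all 1, so H_0 = Z.
  H_1: rank ker ∂_1 − rank ∂_2 = (12 − 8) − 0 = 4, and there is no ∂_2, so H_1 = Z^4.

(K is a triangulation of a wedge of 4 circles.)

H_0 ≅ Z,  H_1 ≅ Z^4.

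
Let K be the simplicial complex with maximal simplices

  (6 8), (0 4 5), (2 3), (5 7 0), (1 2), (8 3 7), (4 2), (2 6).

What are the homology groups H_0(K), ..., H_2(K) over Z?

H_0 ≅ Z,  H_1 ≅ Z^2,  H_2 = 0.

We work with the vertex ordering 0 < 1 < 2 < 3 < 4 < 5 < 6 < 7 < 8. The simplices of K, each written with vertices in increasing order, are:

  0-simplices (9): [0], [1], [2], [3], [4], [5], [6], [7], [8]
  1-simplices (13): [0,4], [0,5], [0,7], [1,2], [2,3], [2,4], [2,6], [3,7], [3,8], [4,5], [5,7], [6,8], [7,8]
  2-simplices (3): [0,4,5], [0,5,7], [3,7,8]

so the chain groups are C_0 ≅ Z^9, C_1 ≅ Z^13, C_2 ≅ Z^3.

∂_1: C_1 → C_0 is given by ∂[p,q] = [q] − [p].
As a 9×13 matrix over Z this has rank 8, with invariant factors (1,1,1,1,1,1,1,1).

The boundary map ∂_2: C_2 → C_1 acts by ∂[p,q,r] = [q,r] − [p,r] + [p,q]. For instance
  ∂[3,7,8] = [7,8] − [3,8] + [3,7],
  ∂[0,5,7] = [5,7] − [0,7] + [0,5].
The resulting 13×3 matrix has rank 3, and its Smith normal form has invariant factors (1,1,1).

Reading off H_k = ker ∂_k / im ∂_{k+1}:

  H_0: rank C_0 − rank ∂_1 = 9 − 8 = 1, and the invariant factors of ∂_1 are all 1, so H_0 ≅ Z.
  H_1: rank ker ∂_1 − rank ∂_2 = (13 − 8) − 3 = 2, and the invariant factors of ∂_2 are all 1, so H_1 ≅ Z^2.
  H_2: rank ker ∂_2 − rank ∂_3 = (3 − 3) − 0 = 0, and there is no ∂_3, so H_2 ≅ 0.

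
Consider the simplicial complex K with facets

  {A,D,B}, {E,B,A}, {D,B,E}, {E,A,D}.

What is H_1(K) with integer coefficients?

H_1 ≅ 0.

Order the vertices as A < B < D < E. Listing each simplex with vertices in this order, K has dimension 2 with simplices:

  0-simplices (4): A, B, D, E
  1-simplices (6): AB, AD, AE, BD, BE, DE
  2-simplices (4): ABD, ABE, ADE, BDE

Hence C_0 ≅ Z^4, C_1 ≅ Z^6, C_2 ≅ Z^4.

∂_1: C_1 → C_0 sends each edge [p,q] (with p < q) to q − p.
The 4×6 boundary matrix has rank 3 and Smith normal form diag(1,1,1).

Boundary ∂_2: C_2 → C_1 maps a triangle to the signed sum of its edges. For instance
  ∂ABE = BE − AE + AB,
  ∂BDE = DE − BE + BD.
The resulting 6×4 matrix has rank 3, and its Smith normal form has invariant factors (1,1,1).

From H_k ≅ ker(∂_k) / im(∂_{k+1}) we obtain:

  H_1: rank ker ∂_1 − rank ∂_2 = (6 − 3) − 3 = 0, and the invariant factors of ∂_2 are all 1, so H_1 ≅ 0.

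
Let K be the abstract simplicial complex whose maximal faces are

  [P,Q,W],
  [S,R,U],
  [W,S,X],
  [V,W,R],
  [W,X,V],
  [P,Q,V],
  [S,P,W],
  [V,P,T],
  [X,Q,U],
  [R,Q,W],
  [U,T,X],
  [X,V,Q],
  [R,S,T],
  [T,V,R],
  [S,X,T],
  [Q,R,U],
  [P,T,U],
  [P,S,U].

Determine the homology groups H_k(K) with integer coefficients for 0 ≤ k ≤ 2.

H_0 ≅ Z,  H_1 ≅ Z ⊕ Z/2,  H_2 = 0.

Take the total order P < Q < R < S < T < U < V < W < X on the vertex set. Then K (dimension 2) consists of the simplices:

  0-simplices (9): P, Q, R, S, T, U, V, W, X
  1-simplices (27): PQ, PS, PT, PU, PV, PW, QR, QU, QV, QW, QX, RS, RT, RU, RV, RW, ST, SU, SW, SX, TU, TV, TX, UX, VW, VX, WX
  2-simplices (18): PQV, PQW, PSU, PSW, PTU, PTV, QRU, QRW, QUX, QVX, RST, RSU, RTV, RVW, STX, SWX, TUX, VWX

so the chain groups are C_0 ≅ Z^9, C_1 ≅ Z^27, C_2 ≅ Z^18.

∂_1: C_1 → C_0 sends each edge [p,q] (with p < q) to q − p.
This gives a 9×27 integer matrix of rank 8; reducing to Smith normal form yields diagonal entries (1,1,1,1,1,1,1,1).

The boundary map ∂_2: C_2 → C_1 sends each 2-simplex [p,q,r] to [q,r] − [p,r] + [p,q]. For instance
  ∂PTV = TV − PV + PT,
  ∂PQV = QV − PV + PQ.
As a 27×18 matrix over Z this has rank 18, with invariant factors (1,1,1,1,1,1,1,1,1,1,1,1,1,1,1,1,1,2).

Reading off H_k = ker ∂_k / im ∂_{k+1}:

  H_0: rank C_0 − rank ∂_1 = 9 − 8 = 1, and the invariant factors of ∂_1 are all 1, so H_0 ≅ Z.
  H_1: rank ker ∂_1 − rank ∂_2 = (27 − 8) − 18 = 1, and ∂_2 has invariant factor 2 > 1, so H_1 ≅ Z ⊕ Z/2.
  H_2: rank ker ∂_2 − rank ∂_3 = (18 − 18) − 0 = 0, and there is no ∂_3, so H_2 ≅ 0.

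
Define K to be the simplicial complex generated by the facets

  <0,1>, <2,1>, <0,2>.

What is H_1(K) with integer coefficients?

H_1 = Z.

Take the total order 0 < 1 < 2 on the vertex set. Then K (dimension 1) consists of the simplices:

  0-simplices (3): [0], [1], [2]
  1-simplices (3): [0,1], [0,2], [1,2]

so the chain groups are C_0 ≅ Z^3, C_1 ≅ Z^3.

∂_1: C_1 → C_0 is given by ∂[p,q] = [q] − [p].
The 3×3 boundary matrix has rank 2 and Smith normal form diag(1,1).

Reading off H_k = ker ∂_k / im ∂_{k+1}:

  H_1: rank ker ∂_1 − rank ∂_2 = (3 − 2) − 0 = 1, and there is no ∂_2, so H_1 = Z.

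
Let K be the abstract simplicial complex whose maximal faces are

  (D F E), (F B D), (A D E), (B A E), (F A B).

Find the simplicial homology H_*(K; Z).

H_0 ≅ Z,  H_1 ≅ Z,  H_2 = 0.

Fix the vertex order A < B < D < E < F and write every simplex with vertices in increasing order. Then dim K = 2 and the simplices of K are:

  0-simplices (5): A, B, D, E, F
  1-simplices (10): AB, AD, AE, AF, BD, BE, BF, DE, DF, EF
  2-simplices (5): ABE, ABF, ADE, BDF, DEF

Hence C_0 ≅ Z^5, C_1 ≅ Z^10, C_2 ≅ Z^5.

The boundary map ∂_1: C_1 → C_0 is given by ∂[p,q] = [q] − [p].
This gives a 5×10 integer matrix of rank 4; reducing to Smith normal form yields diagonal entries (1,1,1,1).

∂_2: C_2 → C_1 acts by ∂[p,q,r] = [q,r] − [p,r] + [p,q]. For instance
  ∂DEF = EF − DF + DE,
  ∂ADE = DE − AE + AD.
This gives a 10×5 integer matrix of rank 5; reducing to Smith normal form yields diagonal entries (1,1,1,1,1).

Computing H_k = (kernel of ∂_k) / (image of ∂_{k+1}):

  H_0: rank C_0 − rank ∂_1 = 5 − 4 = 1, and the invariant factors of ∂_1 are all 1, so H_0 ≅ Z.
  H_1: rank ker ∂_1 − rank ∂_2 = (10 − 4) − 5 = 1, and the invariant factors of ∂_2 are all 1, so H_1 ≅ Z.
  H_2: rank ker ∂_2 − rank ∂_3 = (5 − 5) − 0 = 0, and there is no ∂_3, so H_2 ≅ 0.

(K is a triangulation of the Möbius band.)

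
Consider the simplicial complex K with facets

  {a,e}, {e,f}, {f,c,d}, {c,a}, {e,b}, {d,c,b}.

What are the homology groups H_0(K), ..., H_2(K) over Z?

H_0 ≅ Z,  H_1 ≅ Z^2,  H_2 = 0.

Fix the vertex order a < b < c < d < e < f and write every simplex with vertices in increasing order. Then dim K = 2 and the simplices of K are:

  0-simplices (6): a, b, c, d, e, f
  1-simplices (9): ac, ae, bc, bd, be, cd, cf, df, ef
  2-simplices (2): bcd, cdf

so the chain groups are C_0 ≅ Z^6, C_1 ≅ Z^9, C_2 ≅ Z^2.

∂_1: C_1 → C_0 maps an edge to its endpoints' difference, ∂[p,q] = q − p. For instance
  ∂cf = f − c.
As a 6×9 matrix over Z this has rank 5, with invariant factors (1,1,1,1,1).

The boundary map ∂_2: C_2 → C_1 acts by ∂[p,q,r] = [q,r] − [p,r] + [p,q]. For instance
  ∂bcd = cd − bd + bc,
  ∂cdf = df − cf + cd.
This gives a 9×2 integer matrix of rank 2; reducing to Smith normal form yields diagonal entries (1,1).

Computing H_k = (kernel of ∂_k) / (image of ∂_{k+1}):

  H_0: rank C_0 − rank ∂_1 = 6 − 5 = 1, and the invariant factors of ∂_1 are all 1, so H_0 ≅ Z.
  H_1: rank ker ∂_1 − rank ∂_2 = (9 − 5) − 2 = 2, and the invariant factors of ∂_2 are all 1, so H_1 ≅ Z^2.
  H_2: rank ker ∂_2 − rank ∂_3 = (2 − 2) − 0 = 0, and there is no ∂_3, so H_2 ≅ 0.

As a check, the Euler characteristic is 6 − 9 + 2 = -1, which agrees with 1 − 2 + 0 = -1.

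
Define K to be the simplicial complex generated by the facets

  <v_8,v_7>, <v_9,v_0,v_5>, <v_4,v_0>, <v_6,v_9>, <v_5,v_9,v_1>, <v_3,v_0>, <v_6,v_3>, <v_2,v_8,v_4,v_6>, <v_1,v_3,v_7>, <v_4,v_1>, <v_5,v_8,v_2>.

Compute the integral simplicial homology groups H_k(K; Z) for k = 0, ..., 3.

We work with the vertex ordering v_0 < v_1 < v_2 < v_3 < v_4 < v_5 < v_6 < v_7 < v_8 < v_9. The simplices of K, each written with vertices in increasing order, are:

  0-simplices (10): [v_0], [v_1], [v_2], [v_3], [v_4], [v_5], [v_6], [v_7], [v_8], [v_9]
  1-simplices (22): (22 of them)
  2-simplices (8): [v_0,v_5,v_9], [v_1,v_3,v_7], [v_1,v_5,v_9], [v_2,v_4,v_6], [v_2,v_4,v_8], [v_2,v_5,v_8], [v_2,v_6,v_8], [v_4,v_6,v_8]
  3-simplices (1): [v_2,v_4,v_6,v_8]

so the chain groups are C_0 ≅ Z^10, C_1 ≅ Z^22, C_2 ≅ Z^8, C_3 ≅ Z^1.

Boundary ∂_1: C_1 → C_0 is given by ∂[p,q] = [q] − [p]. For instance
  ∂[v_3,v_6] = [v_6] − [v_3].
The resulting 10×22 matrix has rank 9, and its Smith normal form has invariant factors (1,1,1,1,1,1,1,1,1).

The boundary map ∂_2: C_2 → C_1 sends each 2-simplex [p,q,r] to [q,r] − [p,r] + [p,q]. For instance
  ∂[v_0,v_5,v_9] = [v_5,v_9] − [v_0,v_9] + [v_0,v_5],
  ∂[v_1,v_5,v_9] = [v_5,v_9] − [v_1,v_9] + [v_1,v_5].
As a 22×8 matrix over Z this has rank 7, with invariant factors (1,1,1,1,1,1,1).

The boundary map ∂_3: C_3 → C_2 sends each 3-simplex σ to the alternating sum Σ_i (−1)^i (σ with its i-th vertex removed). For instance
  ∂[v_2,v_4,v_6,v_8] = [v_4,v_6,v_8] − [v_2,v_6,v_8] + [v_2,v_4,v_8] − [v_2,v_4,v_6].
This gives a 8×1 integer matrix of rank 1; reducing to Smith normal form yields diagonal entries (1).

Now H_k = ker ∂_k / im ∂_{k+1}, so:

  H_0: rank C_0 − rank ∂_1 = 10 − 9 = 1, and the invariant factors of ∂_1 are all 1, so H_0 = Z.
  H_1: rank ker ∂_1 − rank ∂_2 = (22 − 9) − 7 = 6, and the invariant factors of ∂_2 are all 1, so H_1 = Z^6.
  H_2: rank ker ∂_2 − rank ∂_3 = (8 − 7) − 1 = 0, and the invariant factors of ∂_3 are all 1, so H_2 = 0.
  H_3: rank ker ∂_3 − rank ∂_4 = (1 − 1) − 0 = 0, and there is no ∂_4, so H_3 = 0.

As a check, the Euler characteristic is 10 − 22 + 8 − 1 = -5, which agrees with 1 − 6 + 0 − 0 = -5.

H_0 = Z,  H_1 = Z^6,  H_2 = 0,  H_3 = 0.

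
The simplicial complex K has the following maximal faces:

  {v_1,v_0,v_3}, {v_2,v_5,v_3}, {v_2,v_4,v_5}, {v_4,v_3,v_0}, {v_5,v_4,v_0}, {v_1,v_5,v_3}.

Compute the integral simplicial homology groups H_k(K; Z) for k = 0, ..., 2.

H_0 ≅ Z,  H_1 ≅ Z,  H_2 = 0.

We work with the vertex ordering v_0 < v_1 < v_2 < v_3 < v_4 < v_5. The simplices of K, each written with vertices in increasing order, are:

  0-simplices (6): [v_0], [v_1], [v_2], [v_3], [v_4], [v_5]
  1-simplices (12): [v_0,v_1], [v_0,v_3], [v_0,v_4], [v_0,v_5], [v_1,v_3], [v_1,v_5], [v_2,v_3], [v_2,v_4], [v_2,v_5], [v_3,v_4], [v_3,v_5], [v_4,v_5]
  2-simplices (6): [v_0,v_1,v_3], [v_0,v_3,v_4], [v_0,v_4,v_5], [v_1,v_3,v_5], [v_2,v_3,v_5], [v_2,v_4,v_5]

giving chain groups C_0 ≅ Z^6, C_1 ≅ Z^12, C_2 ≅ Z^6.

The boundary map ∂_1: C_1 → C_0 maps an edge to its endpoints' difference, ∂[p,q] = q − p. For instance
  ∂[v_3,v_5] = [v_5] − [v_3].
As a 6×12 matrix over Z this has rank 5, with invariant factors (1,1,1,1,1).

∂_2: C_2 → C_1 maps a triangle to the signed sum of its edges. For instance
  ∂[v_1,v_3,v_5] = [v_3,v_5] − [v_1,v_5] + [v_1,v_3],
  ∂[v_0,v_4,v_5] = [v_4,v_5] − [v_0,v_5] + [v_0,v_4].
The resulting 12×6 matrix has rank 6, and its Smith normal form has invariant factors (1,1,1,1,1,1).

Reading off H_k = ker ∂_k / im ∂_{k+1}:

  H_0: rank C_0 − rank ∂_1 = 6 − 5 = 1, and the invariant factors of ∂_1 are all 1, so H_0 = Z.
  H_1: rank ker ∂_1 − rank ∂_2 = (12 − 5) − 6 = 1, and the invariant factors of ∂_2 are all 1, so H_1 = Z.
  H_2: rank ker ∂_2 − rank ∂_3 = (6 − 6) − 0 = 0, and there is no ∂_3, so H_2 = 0.

As a check, the Euler characteristic is 6 − 12 + 6 = 0, which agrees with 1 − 1 + 0 = 0.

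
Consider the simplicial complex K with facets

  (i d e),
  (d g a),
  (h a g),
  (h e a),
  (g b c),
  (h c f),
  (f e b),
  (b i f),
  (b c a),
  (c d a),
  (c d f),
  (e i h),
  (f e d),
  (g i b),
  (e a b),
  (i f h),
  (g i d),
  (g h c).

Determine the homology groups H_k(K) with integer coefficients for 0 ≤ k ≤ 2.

H_0 ≅ Z,  H_1 ≅ Z ⊕ Z_2,  H_2 = 0.

Take the total order a < b < c < d < e < f < g < h < i on the vertex set. Then K (dimension 2) consists of the simplices:

  0-simplices (9): a, b, c, d, e, f, g, h, i
  1-simplices (27): ab, ac, ad, ae, ag, ah, bc, be, bf, bg, bi, cd, cf, cg, ch, de, df, dg, di, ef, eh, ei, fh, fi, gh, gi, hi
  2-simplices (18): abc, abe, acd, adg, aeh, agh, bcg, bef, bfi, bgi, cdf, cfh, cgh, def, dei, dgi, ehi, fhi

giving chain groups C_0 ≅ Z^9, C_1 ≅ Z^27, C_2 ≅ Z^18.

The boundary map ∂_1: C_1 → C_0 maps an edge to its endpoints' difference, ∂[p,q] = q − p.
The 9×27 boundary matrix has rank 8 and Smith normal form diag(1,1,1,1,1,1,1,1).

Boundary ∂_2: C_2 → C_1 maps a triangle to the signed sum of its edges. For instance
  ∂cdf = df − cf + cd,
  ∂abc = bc − ac + ab.
As a 27×18 matrix over Z this has rank 18, with invariant factors (1,1,1,1,1,1,1,1,1,1,1,1,1,1,1,1,1,2).

Computing H_k = (kernel of ∂_k) / (image of ∂_{k+1}):

  H_0: rank C_0 − rank ∂_1 = 9 − 8 = 1, and the invariant factors of ∂_1 are all 1, so H_0 ≅ Z.
  H_1: rank ker ∂_1 − rank ∂_2 = (27 − 8) − 18 = 1, and ∂_2 has invariant factor 2 > 1, so H_1 ≅ Z ⊕ Z_2.
  H_2: rank ker ∂_2 − rank ∂_3 = (18 − 18) − 0 = 0, and there is no ∂_3, so H_2 ≅ 0.

As a check, the Euler characteristic is 9 − 27 + 18 = 0, which agrees with 1 − 1 + 0 = 0.
(K is a triangulation of the Klein bottle.)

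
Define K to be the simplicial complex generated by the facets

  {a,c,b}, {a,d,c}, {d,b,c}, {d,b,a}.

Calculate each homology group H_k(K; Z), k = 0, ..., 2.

H_0 ≅ Z,  H_1 = 0,  H_2 ≅ Z.

We work with the vertex ordering a < b < c < d. The simplices of K, each written with vertices in increasing order, are:

  0-simplices (4): a, b, c, d
  1-simplices (6): ab, ac, ad, bc, bd, cd
  2-simplices (4): abc, abd, acd, bcd

so the chain groups are C_0 ≅ Z^4, C_1 ≅ Z^6, C_2 ≅ Z^4.

Boundary ∂_1: C_1 → C_0 maps an edge to its endpoints' difference, ∂[p,q] = q − p.
This gives a 4×6 integer matrix of rank 3; reducing to Smith normal form yields diagonal entries (1,1,1).

The boundary map ∂_2: C_2 → C_1 acts by ∂[p,q,r] = [q,r] − [p,r] + [p,q]. For instance
  ∂acd = cd − ad + ac,
  ∂bcd = cd − bd + bc.
The resulting 6×4 matrix has rank 3, and its Smith normal form has invariant factors (1,1,1).

Reading off H_k = ker ∂_k / im ∂_{k+1}:

  H_0: rank C_0 − rank ∂_1 = 4 − 3 = 1, and the invariant factors of ∂_1 are all 1, so H_0 = Z.
  H_1: rank ker ∂_1 − rank ∂_2 = (6 − 3) − 3 = 0, and the invariant factors of ∂_2 are all 1, so H_1 = 0.
  H_2: rank ker ∂_2 − rank ∂_3 = (4 − 3) − 0 = 1, and there is no ∂_3, so H_2 = Z.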